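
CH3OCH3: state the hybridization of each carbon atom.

Each carbon atom: 4 σ bonds — 4 electron domains, sp3.

sp³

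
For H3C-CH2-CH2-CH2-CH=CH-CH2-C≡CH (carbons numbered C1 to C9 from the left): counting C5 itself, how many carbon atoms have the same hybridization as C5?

C5 is sp2 (one π bond).
C1: sp3
C2: sp3
C3: sp3
C4: sp3
C5: sp2 ✓
C6: sp2 ✓
C7: sp3
C8: sp
C9: sp
2 carbons are sp2.

2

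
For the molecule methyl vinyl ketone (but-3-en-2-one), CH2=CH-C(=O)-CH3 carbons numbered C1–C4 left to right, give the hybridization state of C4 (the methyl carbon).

sp^3

C4 (the methyl carbon) carries 4 σ bonds, giving a steric number of 4, so it is sp3.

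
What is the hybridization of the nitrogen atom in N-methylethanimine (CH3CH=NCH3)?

Two σ bonds + one lone pair = steric number 3 → sp2.

sp2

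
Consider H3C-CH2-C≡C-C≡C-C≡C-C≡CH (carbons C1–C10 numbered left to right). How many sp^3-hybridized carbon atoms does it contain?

C1: sp3 ✓
C2: sp3 ✓
C3: sp
C4: sp
C5: sp
C6: sp
C7: sp
C8: sp
C9: sp
C10: sp
C1, C2 → 2 sp3 carbons.

2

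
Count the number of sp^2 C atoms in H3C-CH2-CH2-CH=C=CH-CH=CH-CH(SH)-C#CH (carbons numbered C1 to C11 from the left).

C1: sp3
C2: sp3
C3: sp3
C4: sp2 ✓
C5: sp
C6: sp2 ✓
C7: sp2 ✓
C8: sp2 ✓
C9: sp3
C10: sp
C11: sp
C4, C6, C7, C8 → 4 sp2 carbons.

4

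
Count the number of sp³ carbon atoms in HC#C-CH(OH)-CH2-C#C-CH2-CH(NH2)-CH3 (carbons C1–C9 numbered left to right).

C1: sp
C2: sp
C3: sp3 ✓
C4: sp3 ✓
C5: sp
C6: sp
C7: sp3 ✓
C8: sp3 ✓
C9: sp3 ✓
C3, C4, C7, C8, C9 → 5 sp3 carbons.

5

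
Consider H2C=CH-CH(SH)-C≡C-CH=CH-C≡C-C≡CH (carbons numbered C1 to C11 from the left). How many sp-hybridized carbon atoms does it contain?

C1: sp2
C2: sp2
C3: sp3
C4: sp ✓
C5: sp ✓
C6: sp2
C7: sp2
C8: sp ✓
C9: sp ✓
C10: sp ✓
C11: sp ✓
C4, C5, C8, C9, C10, C11 → 6 sp carbons.

6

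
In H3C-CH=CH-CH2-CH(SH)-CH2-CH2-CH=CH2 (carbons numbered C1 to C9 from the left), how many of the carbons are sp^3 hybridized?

C1: sp3 ✓
C2: sp2
C3: sp2
C4: sp3 ✓
C5: sp3 ✓
C6: sp3 ✓
C7: sp3 ✓
C8: sp2
C9: sp2
C1, C4, C5, C6, C7 → 5 sp3 carbons.

5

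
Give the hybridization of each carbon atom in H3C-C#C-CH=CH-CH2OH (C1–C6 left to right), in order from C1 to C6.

C1 sp3, C2 sp, C3 sp, C4 sp2, C5 sp2, C6 sp3

C1 carries 4 σ bonds, giving a steric number of 4, so it is sp3.
C2: 2 σ bonds, plus two π bonds — 2 electron domains, sp.
C3 (2 σ bonds, plus two π bonds) has steric number 2: sp.
C4 (3 σ bonds, plus one π bond) has steric number 3: sp2.
C5: 3 σ bonds, plus one π bond; 3 regions of electron density → sp2.
C6 carries 4 σ bonds, giving a steric number of 4, so it is sp3.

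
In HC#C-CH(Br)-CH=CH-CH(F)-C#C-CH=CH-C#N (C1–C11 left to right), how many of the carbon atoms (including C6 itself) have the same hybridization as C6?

C6 is sp3 (only σ bonds).
C1: sp
C2: sp
C3: sp3 ✓
C4: sp2
C5: sp2
C6: sp3 ✓
C7: sp
C8: sp
C9: sp2
C10: sp2
C11: sp
2 carbons are sp3.

2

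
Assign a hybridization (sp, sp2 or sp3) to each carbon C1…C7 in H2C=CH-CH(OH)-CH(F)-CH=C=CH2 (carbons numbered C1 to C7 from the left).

C1 — 3 σ bonds, plus one π bond. Steric number 3, so sp2.
C2: 3 σ bonds, plus one π bond; 3 regions of electron density → sp2.
C3 carries 4 σ bonds, giving a steric number of 4, so it is sp3.
C4: 4 σ bonds — 4 electron domains, sp3.
C5 has 3 σ bonds, plus one π bond: steric number 3 → sp2.
C6 — 2 σ bonds, plus two π bonds. Steric number 2, so sp.
C7 is sp2: 3 σ bonds, plus one π bond, 3 electron-density regions.

C1 sp2, C2 sp2, C3 sp3, C4 sp3, C5 sp2, C6 sp, C7 sp2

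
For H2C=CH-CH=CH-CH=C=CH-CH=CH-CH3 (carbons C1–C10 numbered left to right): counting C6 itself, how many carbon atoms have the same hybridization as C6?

C6 is sp (two π bonds).
C1: sp2
C2: sp2
C3: sp2
C4: sp2
C5: sp2
C6: sp ✓
C7: sp2
C8: sp2
C9: sp2
C10: sp3
1 carbon is sp.

1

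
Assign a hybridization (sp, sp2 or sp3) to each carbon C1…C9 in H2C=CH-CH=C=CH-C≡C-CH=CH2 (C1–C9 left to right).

C1 (3 σ bonds, plus one π bond) has steric number 3: sp2.
C2 has 3 σ bonds, plus one π bond: steric number 3 → sp2.
C3: 3 σ bonds, plus one π bond; 3 regions of electron density → sp2.
C4 (2 σ bonds, plus two π bonds) has steric number 2: sp.
C5: 3 σ bonds, plus one π bond — 3 electron domains, sp2.
C6 — 2 σ bonds, plus two π bonds. Steric number 2, so sp.
C7 — 2 σ bonds, plus two π bonds. Steric number 2, so sp.
C8 has 3 σ bonds, plus one π bond: steric number 3 → sp2.
C9 carries 3 σ bonds, plus one π bond, giving a steric number of 3, so it is sp2.

C1 sp2, C2 sp2, C3 sp2, C4 sp, C5 sp2, C6 sp, C7 sp, C8 sp2, C9 sp2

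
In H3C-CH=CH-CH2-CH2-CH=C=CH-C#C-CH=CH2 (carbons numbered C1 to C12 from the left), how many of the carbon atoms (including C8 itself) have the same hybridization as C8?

C8 is sp2 (one π bond).
C1: sp3
C2: sp2 ✓
C3: sp2 ✓
C4: sp3
C5: sp3
C6: sp2 ✓
C7: sp
C8: sp2 ✓
C9: sp
C10: sp
C11: sp2 ✓
C12: sp2 ✓
6 carbons are sp2.

6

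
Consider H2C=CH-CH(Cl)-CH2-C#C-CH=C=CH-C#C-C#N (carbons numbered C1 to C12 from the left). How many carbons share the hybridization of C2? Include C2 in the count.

4

C2 is sp2 (one π bond).
C1: sp2 ✓
C2: sp2 ✓
C3: sp3
C4: sp3
C5: sp
C6: sp
C7: sp2 ✓
C8: sp
C9: sp2 ✓
C10: sp
C11: sp
C12: sp
4 carbons are sp2.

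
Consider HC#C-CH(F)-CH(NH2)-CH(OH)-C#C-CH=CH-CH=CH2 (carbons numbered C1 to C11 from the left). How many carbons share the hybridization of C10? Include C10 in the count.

C10 is sp2 (one π bond).
C1: sp
C2: sp
C3: sp3
C4: sp3
C5: sp3
C6: sp
C7: sp
C8: sp2 ✓
C9: sp2 ✓
C10: sp2 ✓
C11: sp2 ✓
4 carbons are sp2.

4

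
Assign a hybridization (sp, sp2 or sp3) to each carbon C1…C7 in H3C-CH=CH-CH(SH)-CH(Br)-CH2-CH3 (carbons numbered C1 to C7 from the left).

C1 has 4 σ bonds: steric number 4 → sp3.
C2 — 3 σ bonds, plus one π bond. Steric number 3, so sp2.
C3 — 3 σ bonds, plus one π bond. Steric number 3, so sp2.
C4: 4 σ bonds — 4 electron domains, sp3.
C5 is sp3: 4 σ bonds, 4 electron-density regions.
C6 — 4 σ bonds. Steric number 4, so sp3.
C7 — 4 σ bonds. Steric number 4, so sp3.

C1 sp3, C2 sp2, C3 sp2, C4 sp3, C5 sp3, C6 sp3, C7 sp3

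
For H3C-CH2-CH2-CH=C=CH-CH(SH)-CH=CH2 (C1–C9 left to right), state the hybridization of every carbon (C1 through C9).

C1 sp3, C2 sp3, C3 sp3, C4 sp2, C5 sp, C6 sp2, C7 sp3, C8 sp2, C9 sp2

C1 — 4 σ bonds. Steric number 4, so sp3.
C2 carries 4 σ bonds, giving a steric number of 4, so it is sp3.
C3: 4 σ bonds — 4 electron domains, sp3.
C4 — 3 σ bonds, plus one π bond. Steric number 3, so sp2.
C5: 2 σ bonds, plus two π bonds — 2 electron domains, sp.
C6 (3 σ bonds, plus one π bond) has steric number 3: sp2.
C7 has 4 σ bonds: steric number 4 → sp3.
C8 — 3 σ bonds, plus one π bond. Steric number 3, so sp2.
C9: 3 σ bonds, plus one π bond — 3 electron domains, sp2.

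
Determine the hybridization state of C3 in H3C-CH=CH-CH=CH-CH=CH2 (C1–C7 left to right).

sp²

C3: 3 σ bonds, plus one π bond — 3 electron domains, sp2.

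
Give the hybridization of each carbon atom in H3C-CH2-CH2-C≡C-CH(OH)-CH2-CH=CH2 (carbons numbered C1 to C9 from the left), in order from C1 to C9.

C1 sp3, C2 sp3, C3 sp3, C4 sp, C5 sp, C6 sp3, C7 sp3, C8 sp2, C9 sp2

C1 is sp3: 4 σ bonds, 4 electron-density regions.
C2 — 4 σ bonds. Steric number 4, so sp3.
C3: 4 σ bonds — 4 electron domains, sp3.
C4 — 2 σ bonds, plus two π bonds. Steric number 2, so sp.
C5: 2 σ bonds, plus two π bonds — 2 electron domains, sp.
C6 is sp3: 4 σ bonds, 4 electron-density regions.
C7 is sp3: 4 σ bonds, 4 electron-density regions.
C8: 3 σ bonds, plus one π bond — 3 electron domains, sp2.
C9 has 3 σ bonds, plus one π bond: steric number 3 → sp2.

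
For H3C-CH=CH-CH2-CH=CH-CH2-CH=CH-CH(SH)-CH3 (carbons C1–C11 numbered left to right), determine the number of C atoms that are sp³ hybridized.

5

C1: sp3 ✓
C2: sp2
C3: sp2
C4: sp3 ✓
C5: sp2
C6: sp2
C7: sp3 ✓
C8: sp2
C9: sp2
C10: sp3 ✓
C11: sp3 ✓
C1, C4, C7, C10, C11 → 5 sp3 carbons.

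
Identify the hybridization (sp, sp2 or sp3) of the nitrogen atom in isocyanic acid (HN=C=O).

sp²

The nitrogen atom has 2 σ bonds and 1 lone pair, plus one π bond: steric number 3 → sp2.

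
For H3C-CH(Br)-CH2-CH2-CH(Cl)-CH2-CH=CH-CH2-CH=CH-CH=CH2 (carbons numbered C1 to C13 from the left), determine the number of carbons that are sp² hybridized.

C1: sp3
C2: sp3
C3: sp3
C4: sp3
C5: sp3
C6: sp3
C7: sp2 ✓
C8: sp2 ✓
C9: sp3
C10: sp2 ✓
C11: sp2 ✓
C12: sp2 ✓
C13: sp2 ✓
C7, C8, C10, C11, C12, C13 → 6 sp2 carbons.

6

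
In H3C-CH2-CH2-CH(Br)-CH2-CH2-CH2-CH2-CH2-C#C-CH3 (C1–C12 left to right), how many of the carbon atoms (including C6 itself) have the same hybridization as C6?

C6 is sp3 (only σ bonds).
C1: sp3 ✓
C2: sp3 ✓
C3: sp3 ✓
C4: sp3 ✓
C5: sp3 ✓
C6: sp3 ✓
C7: sp3 ✓
C8: sp3 ✓
C9: sp3 ✓
C10: sp
C11: sp
C12: sp3 ✓
10 carbons are sp3.

10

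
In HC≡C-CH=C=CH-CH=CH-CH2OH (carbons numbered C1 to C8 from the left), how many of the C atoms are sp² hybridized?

C1: sp
C2: sp
C3: sp2 ✓
C4: sp
C5: sp2 ✓
C6: sp2 ✓
C7: sp2 ✓
C8: sp3
C3, C5, C6, C7 → 4 sp2 carbons.

4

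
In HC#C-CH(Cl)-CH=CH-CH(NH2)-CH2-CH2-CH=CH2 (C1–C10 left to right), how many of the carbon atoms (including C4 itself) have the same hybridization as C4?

C4 is sp2 (one π bond).
C1: sp
C2: sp
C3: sp3
C4: sp2 ✓
C5: sp2 ✓
C6: sp3
C7: sp3
C8: sp3
C9: sp2 ✓
C10: sp2 ✓
4 carbons are sp2.

4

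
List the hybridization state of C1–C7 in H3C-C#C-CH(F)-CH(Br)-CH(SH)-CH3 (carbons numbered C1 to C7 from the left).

C1: 4 σ bonds; 4 regions of electron density → sp3.
C2: 2 σ bonds, plus two π bonds; 2 regions of electron density → sp.
C3 carries 2 σ bonds, plus two π bonds, giving a steric number of 2, so it is sp.
C4: 4 σ bonds; 4 regions of electron density → sp3.
C5 has 4 σ bonds: steric number 4 → sp3.
C6 — 4 σ bonds. Steric number 4, so sp3.
C7 has 4 σ bonds: steric number 4 → sp3.

C1 sp3, C2 sp, C3 sp, C4 sp3, C5 sp3, C6 sp3, C7 sp3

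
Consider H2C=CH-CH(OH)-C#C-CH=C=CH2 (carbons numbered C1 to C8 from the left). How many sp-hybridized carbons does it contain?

3

C1: sp2
C2: sp2
C3: sp3
C4: sp ✓
C5: sp ✓
C6: sp2
C7: sp ✓
C8: sp2
C4, C5, C7 → 3 sp carbons.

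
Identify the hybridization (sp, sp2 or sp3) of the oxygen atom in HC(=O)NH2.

The oxygen atom is sp2: 1 σ bond and 2 lone pairs, plus one π bond, 3 electron-density regions.

sp^2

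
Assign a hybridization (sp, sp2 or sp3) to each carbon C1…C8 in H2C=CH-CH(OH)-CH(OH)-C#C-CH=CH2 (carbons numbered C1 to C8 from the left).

C1: 3 σ bonds, plus one π bond — 3 electron domains, sp2.
C2 has 3 σ bonds, plus one π bond: steric number 3 → sp2.
C3 carries 4 σ bonds, giving a steric number of 4, so it is sp3.
C4 is sp3: 4 σ bonds, 4 electron-density regions.
C5: 2 σ bonds, plus two π bonds — 2 electron domains, sp.
C6 carries 2 σ bonds, plus two π bonds, giving a steric number of 2, so it is sp.
C7 is sp2: 3 σ bonds, plus one π bond, 3 electron-density regions.
C8 has 3 σ bonds, plus one π bond: steric number 3 → sp2.

C1 sp2, C2 sp2, C3 sp3, C4 sp3, C5 sp, C6 sp, C7 sp2, C8 sp2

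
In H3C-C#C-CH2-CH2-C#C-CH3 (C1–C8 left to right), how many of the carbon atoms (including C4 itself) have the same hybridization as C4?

4

C4 is sp3 (only σ bonds).
C1: sp3 ✓
C2: sp
C3: sp
C4: sp3 ✓
C5: sp3 ✓
C6: sp
C7: sp
C8: sp3 ✓
4 carbons are sp3.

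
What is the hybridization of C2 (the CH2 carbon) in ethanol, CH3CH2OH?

C2 (the CH2 carbon): 4 σ bonds; 4 regions of electron density → sp3.

sp3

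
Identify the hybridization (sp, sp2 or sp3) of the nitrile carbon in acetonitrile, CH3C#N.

The nitrile carbon: 2 σ bonds, plus two π bonds; 2 regions of electron density → sp.

sp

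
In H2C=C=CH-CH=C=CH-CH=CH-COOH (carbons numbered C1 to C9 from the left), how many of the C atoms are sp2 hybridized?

7

C1: sp2 ✓
C2: sp
C3: sp2 ✓
C4: sp2 ✓
C5: sp
C6: sp2 ✓
C7: sp2 ✓
C8: sp2 ✓
C9: sp2 ✓
C1, C3, C4, C6, C7, C8, C9 → 7 sp2 carbons.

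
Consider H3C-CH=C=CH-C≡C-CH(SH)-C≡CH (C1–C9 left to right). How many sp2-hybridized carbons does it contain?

2

C1: sp3
C2: sp2 ✓
C3: sp
C4: sp2 ✓
C5: sp
C6: sp
C7: sp3
C8: sp
C9: sp
C2, C4 → 2 sp2 carbons.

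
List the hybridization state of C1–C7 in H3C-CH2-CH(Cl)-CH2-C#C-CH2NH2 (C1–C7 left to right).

C1: 4 σ bonds; 4 regions of electron density → sp3.
C2 — 4 σ bonds. Steric number 4, so sp3.
C3: 4 σ bonds — 4 electron domains, sp3.
C4: 4 σ bonds — 4 electron domains, sp3.
C5: 2 σ bonds, plus two π bonds; 2 regions of electron density → sp.
C6 has 2 σ bonds, plus two π bonds: steric number 2 → sp.
C7 (4 σ bonds) has steric number 4: sp3.

C1 sp3, C2 sp3, C3 sp3, C4 sp3, C5 sp, C6 sp, C7 sp3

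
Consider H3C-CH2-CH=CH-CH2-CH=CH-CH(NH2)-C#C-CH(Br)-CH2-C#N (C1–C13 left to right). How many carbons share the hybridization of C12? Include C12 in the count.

6

C12 is sp3 (only σ bonds).
C1: sp3 ✓
C2: sp3 ✓
C3: sp2
C4: sp2
C5: sp3 ✓
C6: sp2
C7: sp2
C8: sp3 ✓
C9: sp
C10: sp
C11: sp3 ✓
C12: sp3 ✓
C13: sp
6 carbons are sp3.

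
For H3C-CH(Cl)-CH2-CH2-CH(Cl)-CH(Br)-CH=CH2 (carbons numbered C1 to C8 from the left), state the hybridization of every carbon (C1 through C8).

C1 has 4 σ bonds: steric number 4 → sp3.
C2 — 4 σ bonds. Steric number 4, so sp3.
C3 has 4 σ bonds: steric number 4 → sp3.
C4 (4 σ bonds) has steric number 4: sp3.
C5 (4 σ bonds) has steric number 4: sp3.
C6 has 4 σ bonds: steric number 4 → sp3.
C7 is sp2: 3 σ bonds, plus one π bond, 3 electron-density regions.
C8 has 3 σ bonds, plus one π bond: steric number 3 → sp2.

C1 sp3, C2 sp3, C3 sp3, C4 sp3, C5 sp3, C6 sp3, C7 sp2, C8 sp2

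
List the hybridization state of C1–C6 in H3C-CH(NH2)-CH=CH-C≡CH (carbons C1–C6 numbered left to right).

C1 sp3, C2 sp3, C3 sp2, C4 sp2, C5 sp, C6 sp

C1 is sp3: 4 σ bonds, 4 electron-density regions.
C2 (4 σ bonds) has steric number 4: sp3.
C3 carries 3 σ bonds, plus one π bond, giving a steric number of 3, so it is sp2.
C4 carries 3 σ bonds, plus one π bond, giving a steric number of 3, so it is sp2.
C5: 2 σ bonds, plus two π bonds — 2 electron domains, sp.
C6 (2 σ bonds, plus two π bonds) has steric number 2: sp.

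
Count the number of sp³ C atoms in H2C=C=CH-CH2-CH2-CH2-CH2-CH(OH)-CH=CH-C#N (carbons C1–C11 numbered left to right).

C1: sp2
C2: sp
C3: sp2
C4: sp3 ✓
C5: sp3 ✓
C6: sp3 ✓
C7: sp3 ✓
C8: sp3 ✓
C9: sp2
C10: sp2
C11: sp
C4, C5, C6, C7, C8 → 5 sp3 carbons.

5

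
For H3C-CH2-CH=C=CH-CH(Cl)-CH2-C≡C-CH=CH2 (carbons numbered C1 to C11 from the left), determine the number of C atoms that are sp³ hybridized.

4

C1: sp3 ✓
C2: sp3 ✓
C3: sp2
C4: sp
C5: sp2
C6: sp3 ✓
C7: sp3 ✓
C8: sp
C9: sp
C10: sp2
C11: sp2
C1, C2, C6, C7 → 4 sp3 carbons.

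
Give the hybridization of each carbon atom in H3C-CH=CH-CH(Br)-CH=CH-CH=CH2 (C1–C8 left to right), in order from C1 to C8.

C1 (4 σ bonds) has steric number 4: sp3.
C2 (3 σ bonds, plus one π bond) has steric number 3: sp2.
C3 — 3 σ bonds, plus one π bond. Steric number 3, so sp2.
C4 — 4 σ bonds. Steric number 4, so sp3.
C5 (3 σ bonds, plus one π bond) has steric number 3: sp2.
C6 is sp2: 3 σ bonds, plus one π bond, 3 electron-density regions.
C7 — 3 σ bonds, plus one π bond. Steric number 3, so sp2.
C8: 3 σ bonds, plus one π bond — 3 electron domains, sp2.

C1 sp3, C2 sp2, C3 sp2, C4 sp3, C5 sp2, C6 sp2, C7 sp2, C8 sp2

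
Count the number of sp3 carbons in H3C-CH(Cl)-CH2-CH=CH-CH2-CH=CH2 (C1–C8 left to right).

C1: sp3 ✓
C2: sp3 ✓
C3: sp3 ✓
C4: sp2
C5: sp2
C6: sp3 ✓
C7: sp2
C8: sp2
C1, C2, C3, C6 → 4 sp3 carbons.

4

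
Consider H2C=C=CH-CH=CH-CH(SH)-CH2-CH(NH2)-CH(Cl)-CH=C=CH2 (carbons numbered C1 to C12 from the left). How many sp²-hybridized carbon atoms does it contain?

C1: sp2 ✓
C2: sp
C3: sp2 ✓
C4: sp2 ✓
C5: sp2 ✓
C6: sp3
C7: sp3
C8: sp3
C9: sp3
C10: sp2 ✓
C11: sp
C12: sp2 ✓
C1, C3, C4, C5, C10, C12 → 6 sp2 carbons.

6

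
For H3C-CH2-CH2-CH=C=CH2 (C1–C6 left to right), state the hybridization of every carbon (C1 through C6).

C1 sp3, C2 sp3, C3 sp3, C4 sp2, C5 sp, C6 sp2

C1: 4 σ bonds; 4 regions of electron density → sp3.
C2 — 4 σ bonds. Steric number 4, so sp3.
C3 has 4 σ bonds: steric number 4 → sp3.
C4 — 3 σ bonds, plus one π bond. Steric number 3, so sp2.
C5 has 2 σ bonds, plus two π bonds: steric number 2 → sp.
C6 is sp2: 3 σ bonds, plus one π bond, 3 electron-density regions.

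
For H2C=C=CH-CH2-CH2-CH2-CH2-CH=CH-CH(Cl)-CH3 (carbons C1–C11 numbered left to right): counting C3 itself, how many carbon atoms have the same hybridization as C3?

C3 is sp2 (one π bond).
C1: sp2 ✓
C2: sp
C3: sp2 ✓
C4: sp3
C5: sp3
C6: sp3
C7: sp3
C8: sp2 ✓
C9: sp2 ✓
C10: sp3
C11: sp3
4 carbons are sp2.

4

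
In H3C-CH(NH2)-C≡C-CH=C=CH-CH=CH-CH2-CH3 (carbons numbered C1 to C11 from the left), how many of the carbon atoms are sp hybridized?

3

C1: sp3
C2: sp3
C3: sp ✓
C4: sp ✓
C5: sp2
C6: sp ✓
C7: sp2
C8: sp2
C9: sp2
C10: sp3
C11: sp3
C3, C4, C6 → 3 sp carbons.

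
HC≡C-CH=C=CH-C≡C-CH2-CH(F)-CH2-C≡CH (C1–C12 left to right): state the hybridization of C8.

C8 has 4 σ bonds: steric number 4 → sp3.

sp³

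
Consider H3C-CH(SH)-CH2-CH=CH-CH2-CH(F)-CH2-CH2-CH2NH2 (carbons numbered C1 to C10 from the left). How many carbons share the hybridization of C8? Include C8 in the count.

8

C8 is sp3 (only σ bonds).
C1: sp3 ✓
C2: sp3 ✓
C3: sp3 ✓
C4: sp2
C5: sp2
C6: sp3 ✓
C7: sp3 ✓
C8: sp3 ✓
C9: sp3 ✓
C10: sp3 ✓
8 carbons are sp3.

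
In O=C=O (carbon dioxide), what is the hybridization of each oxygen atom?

sp2

One σ bond + two lone pairs = steric number 3 → sp2.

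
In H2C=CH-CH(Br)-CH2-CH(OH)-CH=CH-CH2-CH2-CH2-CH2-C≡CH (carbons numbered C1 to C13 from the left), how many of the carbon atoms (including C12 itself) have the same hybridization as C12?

2

C12 is sp (two π bonds).
C1: sp2
C2: sp2
C3: sp3
C4: sp3
C5: sp3
C6: sp2
C7: sp2
C8: sp3
C9: sp3
C10: sp3
C11: sp3
C12: sp ✓
C13: sp ✓
2 carbons are sp.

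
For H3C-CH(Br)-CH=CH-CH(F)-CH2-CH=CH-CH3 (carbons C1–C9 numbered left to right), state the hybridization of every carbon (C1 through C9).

C1 sp3, C2 sp3, C3 sp2, C4 sp2, C5 sp3, C6 sp3, C7 sp2, C8 sp2, C9 sp3

C1: 4 σ bonds — 4 electron domains, sp3.
C2 carries 4 σ bonds, giving a steric number of 4, so it is sp3.
C3 has 3 σ bonds, plus one π bond: steric number 3 → sp2.
C4 has 3 σ bonds, plus one π bond: steric number 3 → sp2.
C5 (4 σ bonds) has steric number 4: sp3.
C6 has 4 σ bonds: steric number 4 → sp3.
C7 carries 3 σ bonds, plus one π bond, giving a steric number of 3, so it is sp2.
C8: 3 σ bonds, plus one π bond; 3 regions of electron density → sp2.
C9 is sp3: 4 σ bonds, 4 electron-density regions.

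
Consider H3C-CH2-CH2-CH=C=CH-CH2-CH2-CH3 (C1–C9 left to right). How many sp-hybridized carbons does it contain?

C1: sp3
C2: sp3
C3: sp3
C4: sp2
C5: sp ✓
C6: sp2
C7: sp3
C8: sp3
C9: sp3
C5 → 1 sp carbon.

1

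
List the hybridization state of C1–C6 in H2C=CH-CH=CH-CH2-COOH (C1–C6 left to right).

C1 sp2, C2 sp2, C3 sp2, C4 sp2, C5 sp3, C6 sp2

C1 — 3 σ bonds, plus one π bond. Steric number 3, so sp2.
C2: 3 σ bonds, plus one π bond — 3 electron domains, sp2.
C3 (3 σ bonds, plus one π bond) has steric number 3: sp2.
C4 carries 3 σ bonds, plus one π bond, giving a steric number of 3, so it is sp2.
C5 is sp3: 4 σ bonds, 4 electron-density regions.
C6 — 3 σ bonds, plus one π bond. Steric number 3, so sp2.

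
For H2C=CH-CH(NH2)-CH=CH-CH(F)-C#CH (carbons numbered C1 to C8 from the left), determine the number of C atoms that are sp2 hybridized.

4

C1: sp2 ✓
C2: sp2 ✓
C3: sp3
C4: sp2 ✓
C5: sp2 ✓
C6: sp3
C7: sp
C8: sp
C1, C2, C4, C5 → 4 sp2 carbons.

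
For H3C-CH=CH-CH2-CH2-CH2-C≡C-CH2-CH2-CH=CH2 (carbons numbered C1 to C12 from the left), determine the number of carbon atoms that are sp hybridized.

C1: sp3
C2: sp2
C3: sp2
C4: sp3
C5: sp3
C6: sp3
C7: sp ✓
C8: sp ✓
C9: sp3
C10: sp3
C11: sp2
C12: sp2
C7, C8 → 2 sp carbons.

2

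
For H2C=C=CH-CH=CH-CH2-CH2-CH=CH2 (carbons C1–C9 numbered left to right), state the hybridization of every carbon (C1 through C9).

C1 sp2, C2 sp, C3 sp2, C4 sp2, C5 sp2, C6 sp3, C7 sp3, C8 sp2, C9 sp2

C1: 3 σ bonds, plus one π bond — 3 electron domains, sp2.
C2 is sp: 2 σ bonds, plus two π bonds, 2 electron-density regions.
C3 — 3 σ bonds, plus one π bond. Steric number 3, so sp2.
C4 is sp2: 3 σ bonds, plus one π bond, 3 electron-density regions.
C5: 3 σ bonds, plus one π bond; 3 regions of electron density → sp2.
C6 has 4 σ bonds: steric number 4 → sp3.
C7: 4 σ bonds; 4 regions of electron density → sp3.
C8 — 3 σ bonds, plus one π bond. Steric number 3, so sp2.
C9 carries 3 σ bonds, plus one π bond, giving a steric number of 3, so it is sp2.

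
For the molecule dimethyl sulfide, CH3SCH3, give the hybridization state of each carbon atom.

sp³

Each carbon atom — 4 σ bonds. Steric number 4, so sp3.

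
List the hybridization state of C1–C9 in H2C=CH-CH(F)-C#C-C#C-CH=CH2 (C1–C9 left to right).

C1 sp2, C2 sp2, C3 sp3, C4 sp, C5 sp, C6 sp, C7 sp, C8 sp2, C9 sp2

C1 carries 3 σ bonds, plus one π bond, giving a steric number of 3, so it is sp2.
C2: 3 σ bonds, plus one π bond; 3 regions of electron density → sp2.
C3 has 4 σ bonds: steric number 4 → sp3.
C4: 2 σ bonds, plus two π bonds — 2 electron domains, sp.
C5 is sp: 2 σ bonds, plus two π bonds, 2 electron-density regions.
C6 is sp: 2 σ bonds, plus two π bonds, 2 electron-density regions.
C7 has 2 σ bonds, plus two π bonds: steric number 2 → sp.
C8: 3 σ bonds, plus one π bond; 3 regions of electron density → sp2.
C9 — 3 σ bonds, plus one π bond. Steric number 3, so sp2.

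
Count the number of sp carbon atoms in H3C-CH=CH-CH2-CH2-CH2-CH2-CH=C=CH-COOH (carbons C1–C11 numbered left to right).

C1: sp3
C2: sp2
C3: sp2
C4: sp3
C5: sp3
C6: sp3
C7: sp3
C8: sp2
C9: sp ✓
C10: sp2
C11: sp2
C9 → 1 sp carbon.

1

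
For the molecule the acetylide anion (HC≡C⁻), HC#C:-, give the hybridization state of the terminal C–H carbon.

The terminal C–H carbon is sp: 2 σ bonds, plus two π bonds, 2 electron-density regions.

sp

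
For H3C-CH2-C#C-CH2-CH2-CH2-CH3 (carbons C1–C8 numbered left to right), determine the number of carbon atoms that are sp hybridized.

C1: sp3
C2: sp3
C3: sp ✓
C4: sp ✓
C5: sp3
C6: sp3
C7: sp3
C8: sp3
C3, C4 → 2 sp carbons.

2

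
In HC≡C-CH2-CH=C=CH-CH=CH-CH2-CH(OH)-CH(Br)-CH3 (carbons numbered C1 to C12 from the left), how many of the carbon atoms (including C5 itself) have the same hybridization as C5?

C5 is sp (two π bonds).
C1: sp ✓
C2: sp ✓
C3: sp3
C4: sp2
C5: sp ✓
C6: sp2
C7: sp2
C8: sp2
C9: sp3
C10: sp3
C11: sp3
C12: sp3
3 carbons are sp.

3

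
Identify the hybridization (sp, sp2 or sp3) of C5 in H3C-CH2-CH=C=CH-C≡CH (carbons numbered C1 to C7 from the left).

sp²

C5 has 3 σ bonds, plus one π bond: steric number 3 → sp2.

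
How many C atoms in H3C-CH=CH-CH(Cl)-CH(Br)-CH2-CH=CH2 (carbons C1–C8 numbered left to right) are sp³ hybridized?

4

C1: sp3 ✓
C2: sp2
C3: sp2
C4: sp3 ✓
C5: sp3 ✓
C6: sp3 ✓
C7: sp2
C8: sp2
C1, C4, C5, C6 → 4 sp3 carbons.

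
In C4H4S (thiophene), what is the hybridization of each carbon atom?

sp²

Each carbon atom has 3 σ bonds, plus one π bond: steric number 3 → sp2.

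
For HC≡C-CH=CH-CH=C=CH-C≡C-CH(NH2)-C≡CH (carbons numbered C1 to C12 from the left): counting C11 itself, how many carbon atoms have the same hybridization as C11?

7

C11 is sp (two π bonds).
C1: sp ✓
C2: sp ✓
C3: sp2
C4: sp2
C5: sp2
C6: sp ✓
C7: sp2
C8: sp ✓
C9: sp ✓
C10: sp3
C11: sp ✓
C12: sp ✓
7 carbons are sp.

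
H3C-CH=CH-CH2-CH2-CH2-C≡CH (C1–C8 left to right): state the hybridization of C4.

C4 has 4 σ bonds: steric number 4 → sp3.

sp^3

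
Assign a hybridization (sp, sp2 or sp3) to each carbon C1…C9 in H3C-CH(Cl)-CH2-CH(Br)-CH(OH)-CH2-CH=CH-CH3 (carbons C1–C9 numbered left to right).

C1 sp3, C2 sp3, C3 sp3, C4 sp3, C5 sp3, C6 sp3, C7 sp2, C8 sp2, C9 sp3

C1: 4 σ bonds — 4 electron domains, sp3.
C2 — 4 σ bonds. Steric number 4, so sp3.
C3: 4 σ bonds — 4 electron domains, sp3.
C4 (4 σ bonds) has steric number 4: sp3.
C5: 4 σ bonds; 4 regions of electron density → sp3.
C6: 4 σ bonds — 4 electron domains, sp3.
C7 — 3 σ bonds, plus one π bond. Steric number 3, so sp2.
C8: 3 σ bonds, plus one π bond; 3 regions of electron density → sp2.
C9 — 4 σ bonds. Steric number 4, so sp3.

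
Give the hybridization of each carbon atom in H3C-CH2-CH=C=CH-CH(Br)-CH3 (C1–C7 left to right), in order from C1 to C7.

C1 sp3, C2 sp3, C3 sp2, C4 sp, C5 sp2, C6 sp3, C7 sp3

C1 (4 σ bonds) has steric number 4: sp3.
C2 carries 4 σ bonds, giving a steric number of 4, so it is sp3.
C3: 3 σ bonds, plus one π bond; 3 regions of electron density → sp2.
C4 (2 σ bonds, plus two π bonds) has steric number 2: sp.
C5: 3 σ bonds, plus one π bond; 3 regions of electron density → sp2.
C6 (4 σ bonds) has steric number 4: sp3.
C7 is sp3: 4 σ bonds, 4 electron-density regions.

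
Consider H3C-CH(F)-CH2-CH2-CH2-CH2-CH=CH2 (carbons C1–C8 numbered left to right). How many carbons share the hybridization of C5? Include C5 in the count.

C5 is sp3 (only σ bonds).
C1: sp3 ✓
C2: sp3 ✓
C3: sp3 ✓
C4: sp3 ✓
C5: sp3 ✓
C6: sp3 ✓
C7: sp2
C8: sp2
6 carbons are sp3.

6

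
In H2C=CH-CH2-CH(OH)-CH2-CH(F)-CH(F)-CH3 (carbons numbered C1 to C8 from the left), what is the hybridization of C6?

sp3

C6: 4 σ bonds; 4 regions of electron density → sp3.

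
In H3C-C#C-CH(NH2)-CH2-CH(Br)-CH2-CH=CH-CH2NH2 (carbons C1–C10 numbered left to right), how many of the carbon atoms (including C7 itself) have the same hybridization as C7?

C7 is sp3 (only σ bonds).
C1: sp3 ✓
C2: sp
C3: sp
C4: sp3 ✓
C5: sp3 ✓
C6: sp3 ✓
C7: sp3 ✓
C8: sp2
C9: sp2
C10: sp3 ✓
6 carbons are sp3.

6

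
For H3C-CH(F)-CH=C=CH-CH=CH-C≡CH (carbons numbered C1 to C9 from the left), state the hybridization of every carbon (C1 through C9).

C1 sp3, C2 sp3, C3 sp2, C4 sp, C5 sp2, C6 sp2, C7 sp2, C8 sp, C9 sp

C1 — 4 σ bonds. Steric number 4, so sp3.
C2: 4 σ bonds; 4 regions of electron density → sp3.
C3 has 3 σ bonds, plus one π bond: steric number 3 → sp2.
C4 has 2 σ bonds, plus two π bonds: steric number 2 → sp.
C5 is sp2: 3 σ bonds, plus one π bond, 3 electron-density regions.
C6 — 3 σ bonds, plus one π bond. Steric number 3, so sp2.
C7: 3 σ bonds, plus one π bond — 3 electron domains, sp2.
C8 is sp: 2 σ bonds, plus two π bonds, 2 electron-density regions.
C9 — 2 σ bonds, plus two π bonds. Steric number 2, so sp.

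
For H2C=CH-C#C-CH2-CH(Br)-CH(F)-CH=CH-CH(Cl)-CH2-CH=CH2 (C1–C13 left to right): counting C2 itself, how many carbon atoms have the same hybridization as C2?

6

C2 is sp2 (one π bond).
C1: sp2 ✓
C2: sp2 ✓
C3: sp
C4: sp
C5: sp3
C6: sp3
C7: sp3
C8: sp2 ✓
C9: sp2 ✓
C10: sp3
C11: sp3
C12: sp2 ✓
C13: sp2 ✓
6 carbons are sp2.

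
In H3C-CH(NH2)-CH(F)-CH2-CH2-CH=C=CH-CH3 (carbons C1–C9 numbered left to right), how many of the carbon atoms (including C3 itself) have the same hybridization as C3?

C3 is sp3 (only σ bonds).
C1: sp3 ✓
C2: sp3 ✓
C3: sp3 ✓
C4: sp3 ✓
C5: sp3 ✓
C6: sp2
C7: sp
C8: sp2
C9: sp3 ✓
6 carbons are sp3.

6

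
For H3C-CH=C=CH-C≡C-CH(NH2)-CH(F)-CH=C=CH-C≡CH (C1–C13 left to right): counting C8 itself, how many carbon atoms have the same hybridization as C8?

3

C8 is sp3 (only σ bonds).
C1: sp3 ✓
C2: sp2
C3: sp
C4: sp2
C5: sp
C6: sp
C7: sp3 ✓
C8: sp3 ✓
C9: sp2
C10: sp
C11: sp2
C12: sp
C13: sp
3 carbons are sp3.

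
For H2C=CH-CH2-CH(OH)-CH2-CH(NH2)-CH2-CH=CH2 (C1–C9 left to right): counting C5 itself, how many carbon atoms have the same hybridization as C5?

C5 is sp3 (only σ bonds).
C1: sp2
C2: sp2
C3: sp3 ✓
C4: sp3 ✓
C5: sp3 ✓
C6: sp3 ✓
C7: sp3 ✓
C8: sp2
C9: sp2
5 carbons are sp3.

5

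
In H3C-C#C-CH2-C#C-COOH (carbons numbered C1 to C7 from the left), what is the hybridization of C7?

C7: 3 σ bonds, plus one π bond; 3 regions of electron density → sp2.

sp²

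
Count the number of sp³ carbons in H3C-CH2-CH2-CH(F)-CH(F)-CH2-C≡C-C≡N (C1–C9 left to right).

6

C1: sp3 ✓
C2: sp3 ✓
C3: sp3 ✓
C4: sp3 ✓
C5: sp3 ✓
C6: sp3 ✓
C7: sp
C8: sp
C9: sp
C1, C2, C3, C4, C5, C6 → 6 sp3 carbons.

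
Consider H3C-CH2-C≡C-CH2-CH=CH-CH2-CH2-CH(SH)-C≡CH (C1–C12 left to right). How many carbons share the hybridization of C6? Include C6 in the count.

C6 is sp2 (one π bond).
C1: sp3
C2: sp3
C3: sp
C4: sp
C5: sp3
C6: sp2 ✓
C7: sp2 ✓
C8: sp3
C9: sp3
C10: sp3
C11: sp
C12: sp
2 carbons are sp2.

2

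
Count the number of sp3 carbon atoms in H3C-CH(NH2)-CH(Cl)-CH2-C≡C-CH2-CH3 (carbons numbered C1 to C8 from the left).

6

C1: sp3 ✓
C2: sp3 ✓
C3: sp3 ✓
C4: sp3 ✓
C5: sp
C6: sp
C7: sp3 ✓
C8: sp3 ✓
C1, C2, C3, C4, C7, C8 → 6 sp3 carbons.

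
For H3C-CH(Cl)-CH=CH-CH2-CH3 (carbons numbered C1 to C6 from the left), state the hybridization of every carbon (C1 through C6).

C1 sp3, C2 sp3, C3 sp2, C4 sp2, C5 sp3, C6 sp3

C1: 4 σ bonds; 4 regions of electron density → sp3.
C2 — 4 σ bonds. Steric number 4, so sp3.
C3 is sp2: 3 σ bonds, plus one π bond, 3 electron-density regions.
C4: 3 σ bonds, plus one π bond — 3 electron domains, sp2.
C5: 4 σ bonds; 4 regions of electron density → sp3.
C6 is sp3: 4 σ bonds, 4 electron-density regions.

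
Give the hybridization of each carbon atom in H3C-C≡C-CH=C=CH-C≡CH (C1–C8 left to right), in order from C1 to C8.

C1 (4 σ bonds) has steric number 4: sp3.
C2 carries 2 σ bonds, plus two π bonds, giving a steric number of 2, so it is sp.
C3 (2 σ bonds, plus two π bonds) has steric number 2: sp.
C4 (3 σ bonds, plus one π bond) has steric number 3: sp2.
C5 (2 σ bonds, plus two π bonds) has steric number 2: sp.
C6 carries 3 σ bonds, plus one π bond, giving a steric number of 3, so it is sp2.
C7: 2 σ bonds, plus two π bonds; 2 regions of electron density → sp.
C8: 2 σ bonds, plus two π bonds — 2 electron domains, sp.

C1 sp3, C2 sp, C3 sp, C4 sp2, C5 sp, C6 sp2, C7 sp, C8 sp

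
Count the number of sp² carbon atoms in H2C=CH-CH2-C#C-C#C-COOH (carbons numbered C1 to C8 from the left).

3

C1: sp2 ✓
C2: sp2 ✓
C3: sp3
C4: sp
C5: sp
C6: sp
C7: sp
C8: sp2 ✓
C1, C2, C8 → 3 sp2 carbons.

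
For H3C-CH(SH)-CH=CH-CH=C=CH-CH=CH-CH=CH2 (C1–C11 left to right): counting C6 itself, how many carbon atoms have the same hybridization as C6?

C6 is sp (two π bonds).
C1: sp3
C2: sp3
C3: sp2
C4: sp2
C5: sp2
C6: sp ✓
C7: sp2
C8: sp2
C9: sp2
C10: sp2
C11: sp2
1 carbon is sp.

1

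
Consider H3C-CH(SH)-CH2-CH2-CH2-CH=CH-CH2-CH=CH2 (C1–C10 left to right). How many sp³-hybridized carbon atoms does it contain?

6

C1: sp3 ✓
C2: sp3 ✓
C3: sp3 ✓
C4: sp3 ✓
C5: sp3 ✓
C6: sp2
C7: sp2
C8: sp3 ✓
C9: sp2
C10: sp2
C1, C2, C3, C4, C5, C8 → 6 sp3 carbons.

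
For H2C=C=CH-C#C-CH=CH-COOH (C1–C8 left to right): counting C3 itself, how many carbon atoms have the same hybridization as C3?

C3 is sp2 (one π bond).
C1: sp2 ✓
C2: sp
C3: sp2 ✓
C4: sp
C5: sp
C6: sp2 ✓
C7: sp2 ✓
C8: sp2 ✓
5 carbons are sp2.

5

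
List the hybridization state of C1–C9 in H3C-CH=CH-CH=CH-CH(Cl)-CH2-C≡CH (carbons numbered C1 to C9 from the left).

C1 sp3, C2 sp2, C3 sp2, C4 sp2, C5 sp2, C6 sp3, C7 sp3, C8 sp, C9 sp

C1: 4 σ bonds; 4 regions of electron density → sp3.
C2: 3 σ bonds, plus one π bond — 3 electron domains, sp2.
C3: 3 σ bonds, plus one π bond — 3 electron domains, sp2.
C4: 3 σ bonds, plus one π bond — 3 electron domains, sp2.
C5 — 3 σ bonds, plus one π bond. Steric number 3, so sp2.
C6 — 4 σ bonds. Steric number 4, so sp3.
C7: 4 σ bonds; 4 regions of electron density → sp3.
C8 carries 2 σ bonds, plus two π bonds, giving a steric number of 2, so it is sp.
C9: 2 σ bonds, plus two π bonds — 2 electron domains, sp.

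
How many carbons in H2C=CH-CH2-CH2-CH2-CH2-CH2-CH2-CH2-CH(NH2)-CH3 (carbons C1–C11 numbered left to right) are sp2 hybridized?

2

C1: sp2 ✓
C2: sp2 ✓
C3: sp3
C4: sp3
C5: sp3
C6: sp3
C7: sp3
C8: sp3
C9: sp3
C10: sp3
C11: sp3
C1, C2 → 2 sp2 carbons.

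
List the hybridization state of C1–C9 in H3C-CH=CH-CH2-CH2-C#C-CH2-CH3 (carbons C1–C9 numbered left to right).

C1 sp3, C2 sp2, C3 sp2, C4 sp3, C5 sp3, C6 sp, C7 sp, C8 sp3, C9 sp3

C1 carries 4 σ bonds, giving a steric number of 4, so it is sp3.
C2 is sp2: 3 σ bonds, plus one π bond, 3 electron-density regions.
C3 is sp2: 3 σ bonds, plus one π bond, 3 electron-density regions.
C4: 4 σ bonds — 4 electron domains, sp3.
C5 carries 4 σ bonds, giving a steric number of 4, so it is sp3.
C6 (2 σ bonds, plus two π bonds) has steric number 2: sp.
C7: 2 σ bonds, plus two π bonds — 2 electron domains, sp.
C8 carries 4 σ bonds, giving a steric number of 4, so it is sp3.
C9 — 4 σ bonds. Steric number 4, so sp3.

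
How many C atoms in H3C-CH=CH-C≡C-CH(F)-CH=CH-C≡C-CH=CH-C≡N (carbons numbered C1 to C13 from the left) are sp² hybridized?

6

C1: sp3
C2: sp2 ✓
C3: sp2 ✓
C4: sp
C5: sp
C6: sp3
C7: sp2 ✓
C8: sp2 ✓
C9: sp
C10: sp
C11: sp2 ✓
C12: sp2 ✓
C13: sp
C2, C3, C7, C8, C11, C12 → 6 sp2 carbons.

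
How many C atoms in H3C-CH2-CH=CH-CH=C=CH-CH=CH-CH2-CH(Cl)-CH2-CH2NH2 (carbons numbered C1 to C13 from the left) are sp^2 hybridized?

C1: sp3
C2: sp3
C3: sp2 ✓
C4: sp2 ✓
C5: sp2 ✓
C6: sp
C7: sp2 ✓
C8: sp2 ✓
C9: sp2 ✓
C10: sp3
C11: sp3
C12: sp3
C13: sp3
C3, C4, C5, C7, C8, C9 → 6 sp2 carbons.

6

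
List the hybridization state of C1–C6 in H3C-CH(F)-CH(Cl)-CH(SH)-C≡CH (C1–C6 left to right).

C1 sp3, C2 sp3, C3 sp3, C4 sp3, C5 sp, C6 sp

C1 has 4 σ bonds: steric number 4 → sp3.
C2 is sp3: 4 σ bonds, 4 electron-density regions.
C3 is sp3: 4 σ bonds, 4 electron-density regions.
C4 is sp3: 4 σ bonds, 4 electron-density regions.
C5 is sp: 2 σ bonds, plus two π bonds, 2 electron-density regions.
C6: 2 σ bonds, plus two π bonds — 2 electron domains, sp.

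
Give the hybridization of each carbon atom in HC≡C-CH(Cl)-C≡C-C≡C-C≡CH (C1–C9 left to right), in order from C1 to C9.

C1 is sp: 2 σ bonds, plus two π bonds, 2 electron-density regions.
C2 has 2 σ bonds, plus two π bonds: steric number 2 → sp.
C3 has 4 σ bonds: steric number 4 → sp3.
C4 is sp: 2 σ bonds, plus two π bonds, 2 electron-density regions.
C5: 2 σ bonds, plus two π bonds; 2 regions of electron density → sp.
C6 (2 σ bonds, plus two π bonds) has steric number 2: sp.
C7: 2 σ bonds, plus two π bonds; 2 regions of electron density → sp.
C8 has 2 σ bonds, plus two π bonds: steric number 2 → sp.
C9: 2 σ bonds, plus two π bonds; 2 regions of electron density → sp.

C1 sp, C2 sp, C3 sp3, C4 sp, C5 sp, C6 sp, C7 sp, C8 sp, C9 sp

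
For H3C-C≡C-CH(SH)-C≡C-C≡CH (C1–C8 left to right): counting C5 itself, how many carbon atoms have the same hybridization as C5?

C5 is sp (two π bonds).
C1: sp3
C2: sp ✓
C3: sp ✓
C4: sp3
C5: sp ✓
C6: sp ✓
C7: sp ✓
C8: sp ✓
6 carbons are sp.

6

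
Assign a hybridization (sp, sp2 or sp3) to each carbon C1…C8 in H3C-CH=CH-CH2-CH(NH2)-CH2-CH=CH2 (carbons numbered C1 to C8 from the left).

C1: 4 σ bonds — 4 electron domains, sp3.
C2 has 3 σ bonds, plus one π bond: steric number 3 → sp2.
C3: 3 σ bonds, plus one π bond — 3 electron domains, sp2.
C4: 4 σ bonds — 4 electron domains, sp3.
C5: 4 σ bonds; 4 regions of electron density → sp3.
C6 (4 σ bonds) has steric number 4: sp3.
C7 (3 σ bonds, plus one π bond) has steric number 3: sp2.
C8 is sp2: 3 σ bonds, plus one π bond, 3 electron-density regions.

C1 sp3, C2 sp2, C3 sp2, C4 sp3, C5 sp3, C6 sp3, C7 sp2, C8 sp2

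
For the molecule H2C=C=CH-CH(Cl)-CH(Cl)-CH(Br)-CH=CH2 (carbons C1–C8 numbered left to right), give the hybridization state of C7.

C7 (3 σ bonds, plus one π bond) has steric number 3: sp2.

sp^2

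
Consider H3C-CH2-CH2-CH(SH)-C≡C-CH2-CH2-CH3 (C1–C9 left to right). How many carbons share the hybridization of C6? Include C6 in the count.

C6 is sp (two π bonds).
C1: sp3
C2: sp3
C3: sp3
C4: sp3
C5: sp ✓
C6: sp ✓
C7: sp3
C8: sp3
C9: sp3
2 carbons are sp.

2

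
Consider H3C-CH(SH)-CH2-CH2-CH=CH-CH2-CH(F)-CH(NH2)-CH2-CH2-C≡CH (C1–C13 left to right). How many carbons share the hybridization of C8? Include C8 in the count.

9

C8 is sp3 (only σ bonds).
C1: sp3 ✓
C2: sp3 ✓
C3: sp3 ✓
C4: sp3 ✓
C5: sp2
C6: sp2
C7: sp3 ✓
C8: sp3 ✓
C9: sp3 ✓
C10: sp3 ✓
C11: sp3 ✓
C12: sp
C13: sp
9 carbons are sp3.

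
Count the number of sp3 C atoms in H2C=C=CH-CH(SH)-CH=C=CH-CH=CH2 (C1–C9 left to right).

C1: sp2
C2: sp
C3: sp2
C4: sp3 ✓
C5: sp2
C6: sp
C7: sp2
C8: sp2
C9: sp2
C4 → 1 sp3 carbon.

1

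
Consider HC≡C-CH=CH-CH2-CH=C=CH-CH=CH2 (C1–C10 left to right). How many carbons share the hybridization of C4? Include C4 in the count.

6

C4 is sp2 (one π bond).
C1: sp
C2: sp
C3: sp2 ✓
C4: sp2 ✓
C5: sp3
C6: sp2 ✓
C7: sp
C8: sp2 ✓
C9: sp2 ✓
C10: sp2 ✓
6 carbons are sp2.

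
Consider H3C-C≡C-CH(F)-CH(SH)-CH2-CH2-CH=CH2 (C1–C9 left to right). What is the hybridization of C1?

sp^3

C1: 4 σ bonds — 4 electron domains, sp3.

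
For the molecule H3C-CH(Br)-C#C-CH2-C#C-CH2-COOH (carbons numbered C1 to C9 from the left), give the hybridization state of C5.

sp3

C5 carries 4 σ bonds, giving a steric number of 4, so it is sp3.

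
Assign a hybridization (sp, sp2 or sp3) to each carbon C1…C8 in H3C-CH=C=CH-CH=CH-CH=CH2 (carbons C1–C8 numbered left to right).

C1 sp3, C2 sp2, C3 sp, C4 sp2, C5 sp2, C6 sp2, C7 sp2, C8 sp2

C1 carries 4 σ bonds, giving a steric number of 4, so it is sp3.
C2 carries 3 σ bonds, plus one π bond, giving a steric number of 3, so it is sp2.
C3 is sp: 2 σ bonds, plus two π bonds, 2 electron-density regions.
C4 (3 σ bonds, plus one π bond) has steric number 3: sp2.
C5 (3 σ bonds, plus one π bond) has steric number 3: sp2.
C6 is sp2: 3 σ bonds, plus one π bond, 3 electron-density regions.
C7 is sp2: 3 σ bonds, plus one π bond, 3 electron-density regions.
C8 has 3 σ bonds, plus one π bond: steric number 3 → sp2.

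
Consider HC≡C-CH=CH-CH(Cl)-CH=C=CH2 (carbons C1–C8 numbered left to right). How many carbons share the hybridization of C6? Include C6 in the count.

C6 is sp2 (one π bond).
C1: sp
C2: sp
C3: sp2 ✓
C4: sp2 ✓
C5: sp3
C6: sp2 ✓
C7: sp
C8: sp2 ✓
4 carbons are sp2.

4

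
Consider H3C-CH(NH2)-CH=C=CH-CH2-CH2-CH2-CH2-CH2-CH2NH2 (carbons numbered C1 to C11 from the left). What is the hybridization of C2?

sp3

C2 — 4 σ bonds. Steric number 4, so sp3.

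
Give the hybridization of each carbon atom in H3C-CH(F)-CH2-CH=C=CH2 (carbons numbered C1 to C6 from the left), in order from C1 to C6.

C1: 4 σ bonds — 4 electron domains, sp3.
C2 is sp3: 4 σ bonds, 4 electron-density regions.
C3 carries 4 σ bonds, giving a steric number of 4, so it is sp3.
C4: 3 σ bonds, plus one π bond — 3 electron domains, sp2.
C5 carries 2 σ bonds, plus two π bonds, giving a steric number of 2, so it is sp.
C6: 3 σ bonds, plus one π bond — 3 electron domains, sp2.

C1 sp3, C2 sp3, C3 sp3, C4 sp2, C5 sp, C6 sp2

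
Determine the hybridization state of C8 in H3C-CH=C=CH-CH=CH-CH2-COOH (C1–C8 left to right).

sp2

C8 — 3 σ bonds, plus one π bond. Steric number 3, so sp2.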